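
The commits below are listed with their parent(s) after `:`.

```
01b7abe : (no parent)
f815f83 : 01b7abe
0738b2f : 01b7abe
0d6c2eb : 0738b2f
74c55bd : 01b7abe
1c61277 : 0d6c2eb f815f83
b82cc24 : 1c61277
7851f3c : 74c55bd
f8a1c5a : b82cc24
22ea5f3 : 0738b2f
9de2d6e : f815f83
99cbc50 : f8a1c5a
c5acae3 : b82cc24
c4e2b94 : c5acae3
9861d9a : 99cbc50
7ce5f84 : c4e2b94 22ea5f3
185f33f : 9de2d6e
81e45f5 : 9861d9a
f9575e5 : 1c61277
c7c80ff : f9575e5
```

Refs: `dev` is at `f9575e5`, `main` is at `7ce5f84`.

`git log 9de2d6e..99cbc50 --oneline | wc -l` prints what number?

6

Reachable from 99cbc50: {01b7abe, 0738b2f, 0d6c2eb, 1c61277, 99cbc50, b82cc24, f815f83, f8a1c5a}.
Reachable from 9de2d6e: {01b7abe, 9de2d6e, f815f83}.
In 99cbc50's history but not 9de2d6e's: {0738b2f, 0d6c2eb, 1c61277, 99cbc50, b82cc24, f8a1c5a} — 6 commits.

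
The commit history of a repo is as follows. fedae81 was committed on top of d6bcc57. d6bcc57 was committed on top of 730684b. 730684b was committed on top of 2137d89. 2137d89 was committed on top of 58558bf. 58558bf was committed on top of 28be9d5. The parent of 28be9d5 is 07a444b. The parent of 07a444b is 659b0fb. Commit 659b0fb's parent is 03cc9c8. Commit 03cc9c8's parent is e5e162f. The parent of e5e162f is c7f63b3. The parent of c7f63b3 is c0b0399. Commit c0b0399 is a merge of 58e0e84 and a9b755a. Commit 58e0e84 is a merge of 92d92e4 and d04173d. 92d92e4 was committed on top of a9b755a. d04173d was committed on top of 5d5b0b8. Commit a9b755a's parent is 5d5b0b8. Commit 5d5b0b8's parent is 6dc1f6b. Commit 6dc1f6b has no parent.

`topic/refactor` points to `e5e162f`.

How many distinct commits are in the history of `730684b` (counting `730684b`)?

16

Walking parent pointers from 730684b: reachable set = {03cc9c8, 07a444b, 2137d89, 28be9d5, 58558bf, 58e0e84, 5d5b0b8, 659b0fb, 6dc1f6b, 730684b, 92d92e4, a9b755a, c0b0399, c7f63b3, d04173d, e5e162f}.
That is 16 commits.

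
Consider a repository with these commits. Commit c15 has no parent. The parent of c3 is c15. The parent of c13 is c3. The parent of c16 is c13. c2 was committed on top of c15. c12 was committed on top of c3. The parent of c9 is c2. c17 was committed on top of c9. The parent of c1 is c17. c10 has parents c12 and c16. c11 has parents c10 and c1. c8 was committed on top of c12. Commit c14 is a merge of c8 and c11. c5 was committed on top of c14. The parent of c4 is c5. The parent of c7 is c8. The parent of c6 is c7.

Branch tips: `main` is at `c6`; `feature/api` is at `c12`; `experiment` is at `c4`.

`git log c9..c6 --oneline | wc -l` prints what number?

5

Reachable from c6: {c12, c15, c3, c6, c7, c8}.
Reachable from c9: {c15, c2, c9}.
In c6's history but not c9's: {c12, c3, c6, c7, c8} — 5 commits.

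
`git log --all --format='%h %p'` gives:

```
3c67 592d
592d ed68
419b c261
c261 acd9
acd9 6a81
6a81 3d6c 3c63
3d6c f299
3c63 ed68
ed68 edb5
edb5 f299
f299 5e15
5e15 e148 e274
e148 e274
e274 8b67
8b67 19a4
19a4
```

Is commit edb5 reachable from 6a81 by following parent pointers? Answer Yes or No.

Yes

Ancestors of 6a81 (commits reachable by following parents): {19a4, 3c63, 3d6c, 5e15, 6a81, 8b67, e148, e274, ed68, edb5, f299}.
edb5 is in that set, so it is an ancestor of 6a81.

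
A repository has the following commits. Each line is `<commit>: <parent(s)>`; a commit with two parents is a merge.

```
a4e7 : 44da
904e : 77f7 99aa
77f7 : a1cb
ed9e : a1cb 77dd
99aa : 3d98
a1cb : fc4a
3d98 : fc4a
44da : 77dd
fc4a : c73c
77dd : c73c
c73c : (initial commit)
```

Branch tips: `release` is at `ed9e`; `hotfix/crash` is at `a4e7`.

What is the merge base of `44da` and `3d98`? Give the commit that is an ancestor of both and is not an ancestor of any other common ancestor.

c73c

Ancestors of 44da: {44da, 77dd, c73c}.
Ancestors of 3d98: {3d98, c73c, fc4a}.
Common ancestors: {c73c}.
The only common ancestor is c73c, so it is the merge base.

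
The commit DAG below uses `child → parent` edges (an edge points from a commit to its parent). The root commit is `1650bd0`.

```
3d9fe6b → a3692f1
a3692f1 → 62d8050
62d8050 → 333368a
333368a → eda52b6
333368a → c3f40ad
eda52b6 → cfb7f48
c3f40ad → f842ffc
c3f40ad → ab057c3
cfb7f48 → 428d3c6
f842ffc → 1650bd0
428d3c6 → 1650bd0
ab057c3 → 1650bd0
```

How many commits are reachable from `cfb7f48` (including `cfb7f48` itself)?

3

Walking parent pointers from cfb7f48: reachable set = {1650bd0, 428d3c6, cfb7f48}.
That is 3 commits.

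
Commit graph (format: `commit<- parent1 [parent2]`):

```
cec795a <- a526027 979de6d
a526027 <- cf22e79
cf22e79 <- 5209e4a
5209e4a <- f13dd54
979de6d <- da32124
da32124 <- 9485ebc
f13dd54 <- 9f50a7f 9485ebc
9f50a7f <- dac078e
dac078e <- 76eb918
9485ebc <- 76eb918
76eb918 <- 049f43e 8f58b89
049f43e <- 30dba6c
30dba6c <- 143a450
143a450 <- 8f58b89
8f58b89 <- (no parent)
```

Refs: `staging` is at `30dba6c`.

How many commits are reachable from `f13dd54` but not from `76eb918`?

Reachable from f13dd54: {049f43e, 143a450, 30dba6c, 76eb918, 8f58b89, 9485ebc, 9f50a7f, dac078e, f13dd54}.
Reachable from 76eb918: {049f43e, 143a450, 30dba6c, 76eb918, 8f58b89}.
In f13dd54's history but not 76eb918's: {9485ebc, 9f50a7f, dac078e, f13dd54} — 4 commits.

4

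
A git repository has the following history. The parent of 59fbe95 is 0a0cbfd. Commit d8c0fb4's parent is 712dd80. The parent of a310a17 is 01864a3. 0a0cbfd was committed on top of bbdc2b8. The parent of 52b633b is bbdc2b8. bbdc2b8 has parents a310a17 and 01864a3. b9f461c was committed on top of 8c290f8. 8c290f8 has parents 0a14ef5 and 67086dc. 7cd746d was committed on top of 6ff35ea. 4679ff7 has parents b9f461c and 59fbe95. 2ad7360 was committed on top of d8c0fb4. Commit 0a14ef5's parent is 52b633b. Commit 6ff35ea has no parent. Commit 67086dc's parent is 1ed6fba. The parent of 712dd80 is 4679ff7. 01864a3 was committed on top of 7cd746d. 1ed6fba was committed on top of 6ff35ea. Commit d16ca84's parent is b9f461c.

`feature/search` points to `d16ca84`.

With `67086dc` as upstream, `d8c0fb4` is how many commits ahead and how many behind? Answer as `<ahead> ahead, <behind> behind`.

Reachable from d8c0fb4: {01864a3, 0a0cbfd, 0a14ef5, 1ed6fba, 4679ff7, 52b633b, 59fbe95, 67086dc, 6ff35ea, 712dd80, 7cd746d, 8c290f8, a310a17, b9f461c, bbdc2b8, d8c0fb4}.
Reachable from 67086dc: {1ed6fba, 67086dc, 6ff35ea}.
Only in d8c0fb4's history (ahead): {01864a3, 0a0cbfd, 0a14ef5, 4679ff7, 52b633b, 59fbe95, 712dd80, 7cd746d, 8c290f8, a310a17, b9f461c, bbdc2b8, d8c0fb4} — 13.
Only in 67086dc's history (behind): {} — 0.

13 ahead, 0 behind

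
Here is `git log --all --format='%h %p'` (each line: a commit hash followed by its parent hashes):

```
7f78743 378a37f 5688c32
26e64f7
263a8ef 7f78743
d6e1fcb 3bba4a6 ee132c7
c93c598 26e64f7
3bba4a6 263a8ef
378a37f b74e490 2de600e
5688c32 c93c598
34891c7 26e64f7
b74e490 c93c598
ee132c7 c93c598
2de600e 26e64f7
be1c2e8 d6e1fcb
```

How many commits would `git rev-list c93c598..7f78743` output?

Reachable from 7f78743: {26e64f7, 2de600e, 378a37f, 5688c32, 7f78743, b74e490, c93c598}.
Reachable from c93c598: {26e64f7, c93c598}.
In 7f78743's history but not c93c598's: {2de600e, 378a37f, 5688c32, 7f78743, b74e490} — 5 commits.

5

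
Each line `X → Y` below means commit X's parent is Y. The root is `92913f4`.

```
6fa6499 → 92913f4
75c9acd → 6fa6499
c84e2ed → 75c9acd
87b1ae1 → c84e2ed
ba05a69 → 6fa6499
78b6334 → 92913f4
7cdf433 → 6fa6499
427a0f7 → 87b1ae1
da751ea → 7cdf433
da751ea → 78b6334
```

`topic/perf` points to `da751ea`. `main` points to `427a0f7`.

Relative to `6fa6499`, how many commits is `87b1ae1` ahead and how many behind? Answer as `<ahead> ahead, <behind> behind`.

3 ahead, 0 behind

Reachable from 87b1ae1: {6fa6499, 75c9acd, 87b1ae1, 92913f4, c84e2ed}.
Reachable from 6fa6499: {6fa6499, 92913f4}.
Only in 87b1ae1's history (ahead): {75c9acd, 87b1ae1, c84e2ed} — 3.
Only in 6fa6499's history (behind): {} — 0.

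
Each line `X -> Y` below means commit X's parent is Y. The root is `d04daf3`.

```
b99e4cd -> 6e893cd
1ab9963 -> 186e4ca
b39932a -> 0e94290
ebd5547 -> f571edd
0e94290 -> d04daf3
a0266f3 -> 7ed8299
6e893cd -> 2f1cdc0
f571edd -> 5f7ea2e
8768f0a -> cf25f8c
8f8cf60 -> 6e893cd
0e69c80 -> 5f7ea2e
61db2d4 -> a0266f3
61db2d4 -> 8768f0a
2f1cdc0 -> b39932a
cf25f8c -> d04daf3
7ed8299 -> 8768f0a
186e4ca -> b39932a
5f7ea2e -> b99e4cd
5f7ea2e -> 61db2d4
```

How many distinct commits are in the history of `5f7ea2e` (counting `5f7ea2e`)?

Walking parent pointers from 5f7ea2e: reachable set = {0e94290, 2f1cdc0, 5f7ea2e, 61db2d4, 6e893cd, 7ed8299, 8768f0a, a0266f3, b39932a, b99e4cd, cf25f8c, d04daf3}.
That is 12 commits.

12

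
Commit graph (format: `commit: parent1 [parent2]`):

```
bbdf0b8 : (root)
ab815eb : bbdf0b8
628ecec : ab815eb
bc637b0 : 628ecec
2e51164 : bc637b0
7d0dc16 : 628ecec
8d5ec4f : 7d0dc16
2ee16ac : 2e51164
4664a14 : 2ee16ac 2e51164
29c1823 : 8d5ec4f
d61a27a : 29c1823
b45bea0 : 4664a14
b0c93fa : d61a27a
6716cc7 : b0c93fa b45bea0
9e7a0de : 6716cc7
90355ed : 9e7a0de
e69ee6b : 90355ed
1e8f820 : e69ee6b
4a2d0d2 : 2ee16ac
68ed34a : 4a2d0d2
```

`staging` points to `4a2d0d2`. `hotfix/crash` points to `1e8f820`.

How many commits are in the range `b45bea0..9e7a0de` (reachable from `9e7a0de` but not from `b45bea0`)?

Reachable from 9e7a0de: {29c1823, 2e51164, 2ee16ac, 4664a14, 628ecec, 6716cc7, 7d0dc16, 8d5ec4f, 9e7a0de, ab815eb, b0c93fa, b45bea0, bbdf0b8, bc637b0, d61a27a}.
Reachable from b45bea0: {2e51164, 2ee16ac, 4664a14, 628ecec, ab815eb, b45bea0, bbdf0b8, bc637b0}.
In 9e7a0de's history but not b45bea0's: {29c1823, 6716cc7, 7d0dc16, 8d5ec4f, 9e7a0de, b0c93fa, d61a27a} — 7 commits.

7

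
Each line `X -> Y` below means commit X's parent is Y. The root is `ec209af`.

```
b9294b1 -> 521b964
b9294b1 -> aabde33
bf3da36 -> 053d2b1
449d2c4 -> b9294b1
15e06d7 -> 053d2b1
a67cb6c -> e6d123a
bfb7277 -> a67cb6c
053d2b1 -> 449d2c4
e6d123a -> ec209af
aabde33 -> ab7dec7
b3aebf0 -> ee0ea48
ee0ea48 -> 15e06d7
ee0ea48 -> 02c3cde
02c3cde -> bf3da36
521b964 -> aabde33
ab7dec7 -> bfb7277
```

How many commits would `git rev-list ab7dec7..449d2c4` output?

Reachable from 449d2c4: {449d2c4, 521b964, a67cb6c, aabde33, ab7dec7, b9294b1, bfb7277, e6d123a, ec209af}.
Reachable from ab7dec7: {a67cb6c, ab7dec7, bfb7277, e6d123a, ec209af}.
In 449d2c4's history but not ab7dec7's: {449d2c4, 521b964, aabde33, b9294b1} — 4 commits.

4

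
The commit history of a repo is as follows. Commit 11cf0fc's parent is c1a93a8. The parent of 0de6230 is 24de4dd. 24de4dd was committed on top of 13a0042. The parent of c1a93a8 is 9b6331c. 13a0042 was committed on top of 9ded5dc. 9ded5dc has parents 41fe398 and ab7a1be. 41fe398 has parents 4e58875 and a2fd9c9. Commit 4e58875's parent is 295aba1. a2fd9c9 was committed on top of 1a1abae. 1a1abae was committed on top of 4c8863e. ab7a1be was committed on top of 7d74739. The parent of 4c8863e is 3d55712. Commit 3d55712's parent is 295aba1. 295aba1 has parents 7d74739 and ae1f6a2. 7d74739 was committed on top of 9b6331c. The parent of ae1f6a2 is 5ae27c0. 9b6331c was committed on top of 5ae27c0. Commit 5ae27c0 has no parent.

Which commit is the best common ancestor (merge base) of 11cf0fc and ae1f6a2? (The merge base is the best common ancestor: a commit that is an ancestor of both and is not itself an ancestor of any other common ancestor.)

5ae27c0

Ancestors of 11cf0fc: {11cf0fc, 5ae27c0, 9b6331c, c1a93a8}.
Ancestors of ae1f6a2: {5ae27c0, ae1f6a2}.
Common ancestors: {5ae27c0}.
The only common ancestor is 5ae27c0, so it is the merge base.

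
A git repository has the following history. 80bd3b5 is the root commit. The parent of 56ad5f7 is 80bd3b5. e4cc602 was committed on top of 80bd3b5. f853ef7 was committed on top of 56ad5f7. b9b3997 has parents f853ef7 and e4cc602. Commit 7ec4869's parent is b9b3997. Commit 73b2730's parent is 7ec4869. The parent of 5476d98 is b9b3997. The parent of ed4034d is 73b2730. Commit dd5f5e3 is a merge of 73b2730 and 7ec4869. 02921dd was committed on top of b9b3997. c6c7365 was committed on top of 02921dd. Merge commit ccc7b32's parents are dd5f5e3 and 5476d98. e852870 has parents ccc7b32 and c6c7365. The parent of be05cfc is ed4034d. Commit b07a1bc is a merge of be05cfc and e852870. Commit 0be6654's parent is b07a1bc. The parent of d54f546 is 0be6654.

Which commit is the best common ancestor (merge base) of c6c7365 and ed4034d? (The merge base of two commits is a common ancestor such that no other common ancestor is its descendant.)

Ancestors of c6c7365: {02921dd, 56ad5f7, 80bd3b5, b9b3997, c6c7365, e4cc602, f853ef7}.
Ancestors of ed4034d: {56ad5f7, 73b2730, 7ec4869, 80bd3b5, b9b3997, e4cc602, ed4034d, f853ef7}.
Common ancestors: {56ad5f7, 80bd3b5, b9b3997, e4cc602, f853ef7}.
Among these, b9b3997 is not an ancestor of any other common ancestor — it is the merge base.

b9b3997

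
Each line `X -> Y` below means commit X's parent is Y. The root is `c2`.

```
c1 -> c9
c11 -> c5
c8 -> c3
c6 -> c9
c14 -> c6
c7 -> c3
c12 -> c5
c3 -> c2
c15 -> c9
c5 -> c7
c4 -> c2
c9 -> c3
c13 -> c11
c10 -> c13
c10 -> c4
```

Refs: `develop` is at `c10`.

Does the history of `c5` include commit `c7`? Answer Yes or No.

Ancestors of c5 (commits reachable by following parents): {c2, c3, c5, c7}.
c7 is in that set, so it is an ancestor of c5.

Yes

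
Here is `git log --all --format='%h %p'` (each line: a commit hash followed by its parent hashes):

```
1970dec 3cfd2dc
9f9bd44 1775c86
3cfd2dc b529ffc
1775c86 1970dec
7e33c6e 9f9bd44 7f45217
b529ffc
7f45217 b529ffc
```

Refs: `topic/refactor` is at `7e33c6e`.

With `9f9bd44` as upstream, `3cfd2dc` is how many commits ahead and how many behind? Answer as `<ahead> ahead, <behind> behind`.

0 ahead, 3 behind

Reachable from 3cfd2dc: {3cfd2dc, b529ffc}.
Reachable from 9f9bd44: {1775c86, 1970dec, 3cfd2dc, 9f9bd44, b529ffc}.
Only in 3cfd2dc's history (ahead): {} — 0.
Only in 9f9bd44's history (behind): {1775c86, 1970dec, 9f9bd44} — 3.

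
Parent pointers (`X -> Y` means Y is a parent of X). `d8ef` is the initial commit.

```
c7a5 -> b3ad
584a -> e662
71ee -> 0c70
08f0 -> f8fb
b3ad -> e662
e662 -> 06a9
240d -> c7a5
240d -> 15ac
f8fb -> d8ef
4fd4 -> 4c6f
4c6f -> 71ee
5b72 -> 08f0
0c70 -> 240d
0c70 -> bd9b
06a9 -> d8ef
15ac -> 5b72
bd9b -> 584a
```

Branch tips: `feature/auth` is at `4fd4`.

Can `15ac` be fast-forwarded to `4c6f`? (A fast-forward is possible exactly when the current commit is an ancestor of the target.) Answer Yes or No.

Yes

A fast-forward from 15ac to 4c6f is possible iff 15ac is an ancestor of 4c6f.
Ancestors of 4c6f: {06a9, 08f0, 0c70, 15ac, 240d, 4c6f, 584a, 5b72, 71ee, b3ad, bd9b, c7a5, d8ef, e662, f8fb}.
15ac is among them, so fast-forward is possible.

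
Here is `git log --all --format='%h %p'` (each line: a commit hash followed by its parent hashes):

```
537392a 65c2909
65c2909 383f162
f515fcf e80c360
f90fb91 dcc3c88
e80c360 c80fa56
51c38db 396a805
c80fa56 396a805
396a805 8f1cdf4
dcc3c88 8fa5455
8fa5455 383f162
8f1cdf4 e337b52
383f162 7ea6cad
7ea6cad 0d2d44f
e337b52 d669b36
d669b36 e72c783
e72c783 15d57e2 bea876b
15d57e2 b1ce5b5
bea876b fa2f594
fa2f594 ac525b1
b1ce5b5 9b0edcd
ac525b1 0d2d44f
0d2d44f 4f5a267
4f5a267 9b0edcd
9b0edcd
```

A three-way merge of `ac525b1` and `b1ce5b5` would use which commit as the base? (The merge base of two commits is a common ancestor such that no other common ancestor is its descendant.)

Ancestors of ac525b1: {0d2d44f, 4f5a267, 9b0edcd, ac525b1}.
Ancestors of b1ce5b5: {9b0edcd, b1ce5b5}.
Common ancestors: {9b0edcd}.
The only common ancestor is 9b0edcd, so it is the merge base.

9b0edcd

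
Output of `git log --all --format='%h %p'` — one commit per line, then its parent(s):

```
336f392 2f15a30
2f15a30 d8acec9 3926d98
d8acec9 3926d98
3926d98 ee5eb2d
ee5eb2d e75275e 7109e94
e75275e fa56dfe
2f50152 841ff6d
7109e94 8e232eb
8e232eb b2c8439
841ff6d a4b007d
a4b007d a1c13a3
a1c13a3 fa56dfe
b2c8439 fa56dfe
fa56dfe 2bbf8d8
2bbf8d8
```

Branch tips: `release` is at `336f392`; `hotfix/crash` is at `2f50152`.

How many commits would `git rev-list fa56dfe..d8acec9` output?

7

Reachable from d8acec9: {2bbf8d8, 3926d98, 7109e94, 8e232eb, b2c8439, d8acec9, e75275e, ee5eb2d, fa56dfe}.
Reachable from fa56dfe: {2bbf8d8, fa56dfe}.
In d8acec9's history but not fa56dfe's: {3926d98, 7109e94, 8e232eb, b2c8439, d8acec9, e75275e, ee5eb2d} — 7 commits.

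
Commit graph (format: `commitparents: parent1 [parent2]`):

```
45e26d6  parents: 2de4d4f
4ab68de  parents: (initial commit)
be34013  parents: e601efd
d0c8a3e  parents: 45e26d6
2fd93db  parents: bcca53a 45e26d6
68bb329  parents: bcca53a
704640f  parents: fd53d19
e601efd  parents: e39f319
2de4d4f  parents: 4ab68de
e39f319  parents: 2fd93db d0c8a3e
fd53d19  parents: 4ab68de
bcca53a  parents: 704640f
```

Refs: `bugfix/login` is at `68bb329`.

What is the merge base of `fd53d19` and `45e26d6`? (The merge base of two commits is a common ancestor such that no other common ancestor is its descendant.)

Ancestors of fd53d19: {4ab68de, fd53d19}.
Ancestors of 45e26d6: {2de4d4f, 45e26d6, 4ab68de}.
Common ancestors: {4ab68de}.
The only common ancestor is 4ab68de, so it is the merge base.

4ab68de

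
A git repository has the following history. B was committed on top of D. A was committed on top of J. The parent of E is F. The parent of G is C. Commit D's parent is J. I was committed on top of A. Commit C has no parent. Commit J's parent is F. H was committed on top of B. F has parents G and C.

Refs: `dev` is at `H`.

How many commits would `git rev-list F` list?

Walking parent pointers from F: reachable set = {C, F, G}.
That is 3 commits.

3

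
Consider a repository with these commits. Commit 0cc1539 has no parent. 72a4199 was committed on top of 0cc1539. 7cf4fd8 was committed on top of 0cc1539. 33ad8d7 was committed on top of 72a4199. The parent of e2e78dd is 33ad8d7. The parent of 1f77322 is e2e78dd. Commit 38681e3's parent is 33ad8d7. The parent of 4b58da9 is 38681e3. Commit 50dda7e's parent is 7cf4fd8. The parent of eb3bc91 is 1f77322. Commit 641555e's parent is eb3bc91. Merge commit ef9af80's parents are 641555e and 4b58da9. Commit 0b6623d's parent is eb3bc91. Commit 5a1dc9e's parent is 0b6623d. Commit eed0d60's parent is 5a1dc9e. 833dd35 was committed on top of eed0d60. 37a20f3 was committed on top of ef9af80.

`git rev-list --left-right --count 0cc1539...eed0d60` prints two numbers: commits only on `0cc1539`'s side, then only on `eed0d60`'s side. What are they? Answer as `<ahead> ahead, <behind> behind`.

Reachable from 0cc1539: {0cc1539}.
Reachable from eed0d60: {0b6623d, 0cc1539, 1f77322, 33ad8d7, 5a1dc9e, 72a4199, e2e78dd, eb3bc91, eed0d60}.
Only in 0cc1539's history (ahead): {} — 0.
Only in eed0d60's history (behind): {0b6623d, 1f77322, 33ad8d7, 5a1dc9e, 72a4199, e2e78dd, eb3bc91, eed0d60} — 8.

0 ahead, 8 behind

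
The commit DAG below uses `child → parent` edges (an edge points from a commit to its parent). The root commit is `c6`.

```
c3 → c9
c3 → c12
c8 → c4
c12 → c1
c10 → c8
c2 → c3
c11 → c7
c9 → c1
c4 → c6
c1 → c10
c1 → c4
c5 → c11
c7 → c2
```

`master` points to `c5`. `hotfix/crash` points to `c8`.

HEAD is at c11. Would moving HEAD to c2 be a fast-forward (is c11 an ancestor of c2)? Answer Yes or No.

A fast-forward from c11 to c2 is possible iff c11 is an ancestor of c2.
Ancestors of c2: {c1, c10, c12, c2, c3, c4, c6, c8, c9}.
c11 is not among them, so fast-forward is not possible.

No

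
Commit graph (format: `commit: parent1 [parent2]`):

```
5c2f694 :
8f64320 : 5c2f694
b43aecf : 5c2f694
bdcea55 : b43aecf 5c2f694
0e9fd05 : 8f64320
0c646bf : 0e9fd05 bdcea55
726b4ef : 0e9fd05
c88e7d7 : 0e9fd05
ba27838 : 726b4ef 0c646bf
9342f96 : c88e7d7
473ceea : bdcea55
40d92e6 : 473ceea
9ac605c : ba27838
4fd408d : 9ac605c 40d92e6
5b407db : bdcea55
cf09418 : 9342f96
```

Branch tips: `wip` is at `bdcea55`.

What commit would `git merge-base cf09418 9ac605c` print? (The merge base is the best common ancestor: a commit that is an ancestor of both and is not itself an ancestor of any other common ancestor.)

0e9fd05

Ancestors of cf09418: {0e9fd05, 5c2f694, 8f64320, 9342f96, c88e7d7, cf09418}.
Ancestors of 9ac605c: {0c646bf, 0e9fd05, 5c2f694, 726b4ef, 8f64320, 9ac605c, b43aecf, ba27838, bdcea55}.
Common ancestors: {0e9fd05, 5c2f694, 8f64320}.
Among these, 0e9fd05 is not an ancestor of any other common ancestor — it is the merge base.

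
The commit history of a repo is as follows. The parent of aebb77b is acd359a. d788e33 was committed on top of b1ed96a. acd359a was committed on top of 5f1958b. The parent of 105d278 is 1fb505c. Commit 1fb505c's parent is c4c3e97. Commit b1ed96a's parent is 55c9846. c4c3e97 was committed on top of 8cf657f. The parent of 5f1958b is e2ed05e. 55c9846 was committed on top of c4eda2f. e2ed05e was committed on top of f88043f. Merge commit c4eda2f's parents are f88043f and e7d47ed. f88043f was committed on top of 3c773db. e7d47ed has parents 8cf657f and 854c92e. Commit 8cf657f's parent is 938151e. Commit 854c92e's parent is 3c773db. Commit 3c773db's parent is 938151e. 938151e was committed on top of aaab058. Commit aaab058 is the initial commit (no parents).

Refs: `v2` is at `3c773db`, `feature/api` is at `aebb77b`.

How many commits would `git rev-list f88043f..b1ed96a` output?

Reachable from b1ed96a: {3c773db, 55c9846, 854c92e, 8cf657f, 938151e, aaab058, b1ed96a, c4eda2f, e7d47ed, f88043f}.
Reachable from f88043f: {3c773db, 938151e, aaab058, f88043f}.
In b1ed96a's history but not f88043f's: {55c9846, 854c92e, 8cf657f, b1ed96a, c4eda2f, e7d47ed} — 6 commits.

6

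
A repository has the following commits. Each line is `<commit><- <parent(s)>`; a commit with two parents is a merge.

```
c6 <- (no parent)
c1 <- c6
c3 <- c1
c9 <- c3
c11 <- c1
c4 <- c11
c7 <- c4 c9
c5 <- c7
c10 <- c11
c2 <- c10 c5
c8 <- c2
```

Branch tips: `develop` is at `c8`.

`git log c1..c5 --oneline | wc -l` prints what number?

Reachable from c5: {c1, c11, c3, c4, c5, c6, c7, c9}.
Reachable from c1: {c1, c6}.
In c5's history but not c1's: {c11, c3, c4, c5, c7, c9} — 6 commits.

6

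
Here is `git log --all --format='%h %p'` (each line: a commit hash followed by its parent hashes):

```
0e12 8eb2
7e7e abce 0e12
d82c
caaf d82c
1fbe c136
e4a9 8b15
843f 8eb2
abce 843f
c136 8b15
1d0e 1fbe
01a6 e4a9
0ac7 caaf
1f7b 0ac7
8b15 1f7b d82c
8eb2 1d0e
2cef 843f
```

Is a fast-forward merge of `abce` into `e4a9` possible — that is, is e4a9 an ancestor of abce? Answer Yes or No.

A fast-forward from e4a9 to abce is possible iff e4a9 is an ancestor of abce.
Ancestors of abce: {0ac7, 1d0e, 1f7b, 1fbe, 843f, 8b15, 8eb2, abce, c136, caaf, d82c}.
e4a9 is not among them, so fast-forward is not possible.

No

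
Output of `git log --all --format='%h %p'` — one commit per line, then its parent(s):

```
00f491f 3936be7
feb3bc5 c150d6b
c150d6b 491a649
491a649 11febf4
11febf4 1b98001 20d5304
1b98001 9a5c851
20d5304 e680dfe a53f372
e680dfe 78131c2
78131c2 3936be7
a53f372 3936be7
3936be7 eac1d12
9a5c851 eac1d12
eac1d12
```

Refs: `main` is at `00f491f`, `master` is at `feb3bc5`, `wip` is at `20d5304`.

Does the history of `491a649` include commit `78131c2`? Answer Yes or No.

Ancestors of 491a649 (commits reachable by following parents): {11febf4, 1b98001, 20d5304, 3936be7, 491a649, 78131c2, 9a5c851, a53f372, e680dfe, eac1d12}.
78131c2 is in that set, so it is an ancestor of 491a649.

Yes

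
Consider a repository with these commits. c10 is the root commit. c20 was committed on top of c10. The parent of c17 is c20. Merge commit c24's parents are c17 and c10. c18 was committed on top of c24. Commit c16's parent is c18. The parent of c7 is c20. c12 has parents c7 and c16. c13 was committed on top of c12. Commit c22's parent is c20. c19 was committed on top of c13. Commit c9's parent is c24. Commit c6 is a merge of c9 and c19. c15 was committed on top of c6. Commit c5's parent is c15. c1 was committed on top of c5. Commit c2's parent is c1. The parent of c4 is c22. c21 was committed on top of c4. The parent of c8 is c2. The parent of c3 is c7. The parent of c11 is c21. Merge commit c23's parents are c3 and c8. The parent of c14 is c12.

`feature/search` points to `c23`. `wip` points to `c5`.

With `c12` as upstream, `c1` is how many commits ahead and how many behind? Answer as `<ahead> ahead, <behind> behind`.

Reachable from c1: {c1, c10, c12, c13, c15, c16, c17, c18, c19, c20, c24, c5, c6, c7, c9}.
Reachable from c12: {c10, c12, c16, c17, c18, c20, c24, c7}.
Only in c1's history (ahead): {c1, c13, c15, c19, c5, c6, c9} — 7.
Only in c12's history (behind): {} — 0.

7 ahead, 0 behind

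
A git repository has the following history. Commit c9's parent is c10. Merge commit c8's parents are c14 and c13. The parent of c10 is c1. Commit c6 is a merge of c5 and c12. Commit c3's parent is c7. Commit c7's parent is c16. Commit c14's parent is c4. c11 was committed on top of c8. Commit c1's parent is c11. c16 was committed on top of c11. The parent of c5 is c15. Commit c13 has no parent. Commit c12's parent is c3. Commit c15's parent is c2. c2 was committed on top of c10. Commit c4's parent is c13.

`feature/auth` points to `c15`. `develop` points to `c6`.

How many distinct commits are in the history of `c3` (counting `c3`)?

8

Walking parent pointers from c3: reachable set = {c11, c13, c14, c16, c3, c4, c7, c8}.
That is 8 commits.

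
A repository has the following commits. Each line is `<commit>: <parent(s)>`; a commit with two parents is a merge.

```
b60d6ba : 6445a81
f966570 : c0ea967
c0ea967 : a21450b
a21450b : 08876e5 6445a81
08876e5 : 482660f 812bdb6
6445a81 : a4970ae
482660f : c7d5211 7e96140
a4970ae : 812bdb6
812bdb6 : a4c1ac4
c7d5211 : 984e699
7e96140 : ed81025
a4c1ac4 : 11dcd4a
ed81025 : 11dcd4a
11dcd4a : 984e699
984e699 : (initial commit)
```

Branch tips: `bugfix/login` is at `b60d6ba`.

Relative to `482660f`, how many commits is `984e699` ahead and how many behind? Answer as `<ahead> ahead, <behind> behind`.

0 ahead, 5 behind

Reachable from 984e699: {984e699}.
Reachable from 482660f: {11dcd4a, 482660f, 7e96140, 984e699, c7d5211, ed81025}.
Only in 984e699's history (ahead): {} — 0.
Only in 482660f's history (behind): {11dcd4a, 482660f, 7e96140, c7d5211, ed81025} — 5.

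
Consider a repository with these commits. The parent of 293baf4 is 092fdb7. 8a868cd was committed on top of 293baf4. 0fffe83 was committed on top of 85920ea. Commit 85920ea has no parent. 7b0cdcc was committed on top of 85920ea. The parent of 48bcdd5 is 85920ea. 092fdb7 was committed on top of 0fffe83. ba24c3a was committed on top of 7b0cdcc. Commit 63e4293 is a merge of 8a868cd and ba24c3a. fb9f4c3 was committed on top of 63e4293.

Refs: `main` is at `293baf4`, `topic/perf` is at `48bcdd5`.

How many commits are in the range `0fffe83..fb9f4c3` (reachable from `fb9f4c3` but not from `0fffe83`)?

7

Reachable from fb9f4c3: {092fdb7, 0fffe83, 293baf4, 63e4293, 7b0cdcc, 85920ea, 8a868cd, ba24c3a, fb9f4c3}.
Reachable from 0fffe83: {0fffe83, 85920ea}.
In fb9f4c3's history but not 0fffe83's: {092fdb7, 293baf4, 63e4293, 7b0cdcc, 8a868cd, ba24c3a, fb9f4c3} — 7 commits.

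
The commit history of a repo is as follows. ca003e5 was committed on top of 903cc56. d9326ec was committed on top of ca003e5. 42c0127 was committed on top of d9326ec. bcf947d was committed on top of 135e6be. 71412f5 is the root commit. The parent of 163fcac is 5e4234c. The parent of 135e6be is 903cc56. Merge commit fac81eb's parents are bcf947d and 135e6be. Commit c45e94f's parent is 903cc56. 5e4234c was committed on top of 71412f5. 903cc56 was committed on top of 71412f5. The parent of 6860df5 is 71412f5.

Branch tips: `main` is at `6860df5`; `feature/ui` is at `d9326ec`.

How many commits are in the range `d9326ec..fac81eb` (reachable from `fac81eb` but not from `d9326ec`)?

3

Reachable from fac81eb: {135e6be, 71412f5, 903cc56, bcf947d, fac81eb}.
Reachable from d9326ec: {71412f5, 903cc56, ca003e5, d9326ec}.
In fac81eb's history but not d9326ec's: {135e6be, bcf947d, fac81eb} — 3 commits.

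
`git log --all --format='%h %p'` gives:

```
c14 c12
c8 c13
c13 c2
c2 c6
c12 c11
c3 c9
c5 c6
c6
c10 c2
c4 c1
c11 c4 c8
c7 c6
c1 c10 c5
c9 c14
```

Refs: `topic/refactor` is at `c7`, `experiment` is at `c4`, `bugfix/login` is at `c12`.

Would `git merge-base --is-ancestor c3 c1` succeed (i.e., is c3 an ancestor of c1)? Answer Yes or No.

No

Ancestors of c1: {c1, c10, c2, c5, c6}.
c3 is not in that set, so it is not an ancestor of c1.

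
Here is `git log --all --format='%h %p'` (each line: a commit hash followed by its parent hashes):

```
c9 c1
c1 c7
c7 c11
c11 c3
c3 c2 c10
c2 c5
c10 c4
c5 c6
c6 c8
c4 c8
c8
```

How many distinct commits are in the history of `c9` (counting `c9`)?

11

Walking parent pointers from c9: reachable set = {c1, c10, c11, c2, c3, c4, c5, c6, c7, c8, c9}.
That is 11 commits.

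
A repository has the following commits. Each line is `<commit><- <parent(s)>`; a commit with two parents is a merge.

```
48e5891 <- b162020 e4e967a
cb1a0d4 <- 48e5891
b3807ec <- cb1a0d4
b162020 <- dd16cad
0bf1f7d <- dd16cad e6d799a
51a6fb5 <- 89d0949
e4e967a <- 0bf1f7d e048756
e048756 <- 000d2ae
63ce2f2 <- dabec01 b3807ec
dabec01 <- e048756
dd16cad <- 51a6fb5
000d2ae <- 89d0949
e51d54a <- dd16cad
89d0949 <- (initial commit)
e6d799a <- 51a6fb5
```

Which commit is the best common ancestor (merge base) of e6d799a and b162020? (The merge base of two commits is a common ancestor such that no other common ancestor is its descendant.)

Ancestors of e6d799a: {51a6fb5, 89d0949, e6d799a}.
Ancestors of b162020: {51a6fb5, 89d0949, b162020, dd16cad}.
Common ancestors: {51a6fb5, 89d0949}.
Among these, 51a6fb5 is not an ancestor of any other common ancestor — it is the merge base.

51a6fb5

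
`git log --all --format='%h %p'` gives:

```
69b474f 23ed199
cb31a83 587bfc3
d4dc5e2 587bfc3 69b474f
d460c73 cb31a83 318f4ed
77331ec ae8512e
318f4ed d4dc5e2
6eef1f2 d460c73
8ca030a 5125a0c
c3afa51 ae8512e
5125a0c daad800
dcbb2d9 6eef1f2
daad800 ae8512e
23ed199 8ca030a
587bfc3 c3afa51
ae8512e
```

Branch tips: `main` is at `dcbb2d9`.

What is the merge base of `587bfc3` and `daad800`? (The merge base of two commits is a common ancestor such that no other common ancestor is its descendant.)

Ancestors of 587bfc3: {587bfc3, ae8512e, c3afa51}.
Ancestors of daad800: {ae8512e, daad800}.
Common ancestors: {ae8512e}.
The only common ancestor is ae8512e, so it is the merge base.

ae8512e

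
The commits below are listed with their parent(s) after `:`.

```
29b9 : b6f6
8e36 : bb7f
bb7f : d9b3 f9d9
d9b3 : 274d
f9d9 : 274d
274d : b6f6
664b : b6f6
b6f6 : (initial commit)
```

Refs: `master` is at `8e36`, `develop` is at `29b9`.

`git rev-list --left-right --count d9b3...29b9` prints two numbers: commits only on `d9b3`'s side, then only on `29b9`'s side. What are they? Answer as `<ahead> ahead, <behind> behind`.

Reachable from d9b3: {274d, b6f6, d9b3}.
Reachable from 29b9: {29b9, b6f6}.
Only in d9b3's history (ahead): {274d, d9b3} — 2.
Only in 29b9's history (behind): {29b9} — 1.

2 ahead, 1 behind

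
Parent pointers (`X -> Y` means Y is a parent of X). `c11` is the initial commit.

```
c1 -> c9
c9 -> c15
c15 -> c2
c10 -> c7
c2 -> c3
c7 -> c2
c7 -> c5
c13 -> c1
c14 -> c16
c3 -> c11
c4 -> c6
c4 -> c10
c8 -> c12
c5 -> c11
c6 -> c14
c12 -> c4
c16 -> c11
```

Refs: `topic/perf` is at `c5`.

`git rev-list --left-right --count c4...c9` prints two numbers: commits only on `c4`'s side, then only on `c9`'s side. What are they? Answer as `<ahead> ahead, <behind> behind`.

7 ahead, 2 behind

Reachable from c4: {c10, c11, c14, c16, c2, c3, c4, c5, c6, c7}.
Reachable from c9: {c11, c15, c2, c3, c9}.
Only in c4's history (ahead): {c10, c14, c16, c4, c5, c6, c7} — 7.
Only in c9's history (behind): {c15, c9} — 2.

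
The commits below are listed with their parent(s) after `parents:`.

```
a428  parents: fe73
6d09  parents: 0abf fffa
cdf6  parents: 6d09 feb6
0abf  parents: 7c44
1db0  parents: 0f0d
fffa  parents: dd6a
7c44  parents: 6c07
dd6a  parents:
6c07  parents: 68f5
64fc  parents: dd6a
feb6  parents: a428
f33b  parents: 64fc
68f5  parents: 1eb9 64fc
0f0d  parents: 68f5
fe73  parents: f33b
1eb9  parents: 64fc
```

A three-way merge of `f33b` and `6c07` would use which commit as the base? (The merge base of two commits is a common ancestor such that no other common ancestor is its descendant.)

Ancestors of f33b: {64fc, dd6a, f33b}.
Ancestors of 6c07: {1eb9, 64fc, 68f5, 6c07, dd6a}.
Common ancestors: {64fc, dd6a}.
Among these, 64fc is not an ancestor of any other common ancestor — it is the merge base.

64fc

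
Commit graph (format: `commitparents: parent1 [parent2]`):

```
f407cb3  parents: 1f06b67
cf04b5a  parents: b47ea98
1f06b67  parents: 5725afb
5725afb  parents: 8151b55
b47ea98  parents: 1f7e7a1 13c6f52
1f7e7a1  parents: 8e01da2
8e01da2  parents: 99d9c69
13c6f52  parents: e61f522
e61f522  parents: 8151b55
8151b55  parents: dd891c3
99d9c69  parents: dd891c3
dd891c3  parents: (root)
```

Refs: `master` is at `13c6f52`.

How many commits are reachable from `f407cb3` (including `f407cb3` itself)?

Walking parent pointers from f407cb3: reachable set = {1f06b67, 5725afb, 8151b55, dd891c3, f407cb3}.
That is 5 commits.

5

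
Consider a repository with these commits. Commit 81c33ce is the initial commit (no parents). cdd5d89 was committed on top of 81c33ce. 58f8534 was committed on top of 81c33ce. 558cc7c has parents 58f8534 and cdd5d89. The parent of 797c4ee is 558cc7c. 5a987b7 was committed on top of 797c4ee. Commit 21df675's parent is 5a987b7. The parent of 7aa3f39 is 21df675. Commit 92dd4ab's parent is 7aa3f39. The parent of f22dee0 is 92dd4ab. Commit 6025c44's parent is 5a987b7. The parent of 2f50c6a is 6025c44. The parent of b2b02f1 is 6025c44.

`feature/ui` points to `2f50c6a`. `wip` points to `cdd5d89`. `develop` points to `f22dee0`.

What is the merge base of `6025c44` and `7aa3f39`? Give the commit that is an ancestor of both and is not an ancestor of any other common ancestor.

5a987b7

Ancestors of 6025c44: {558cc7c, 58f8534, 5a987b7, 6025c44, 797c4ee, 81c33ce, cdd5d89}.
Ancestors of 7aa3f39: {21df675, 558cc7c, 58f8534, 5a987b7, 797c4ee, 7aa3f39, 81c33ce, cdd5d89}.
Common ancestors: {558cc7c, 58f8534, 5a987b7, 797c4ee, 81c33ce, cdd5d89}.
Among these, 5a987b7 is not an ancestor of any other common ancestor — it is the merge base.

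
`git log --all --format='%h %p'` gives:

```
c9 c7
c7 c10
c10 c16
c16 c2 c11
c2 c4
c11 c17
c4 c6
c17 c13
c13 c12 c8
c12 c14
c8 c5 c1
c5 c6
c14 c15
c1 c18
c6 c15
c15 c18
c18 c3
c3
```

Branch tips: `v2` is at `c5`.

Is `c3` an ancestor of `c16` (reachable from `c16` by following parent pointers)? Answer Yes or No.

Ancestors of c16 (commits reachable by following parents): {c1, c11, c12, c13, c14, c15, c16, c17, c18, c2, c3, c4, c5, c6, c8}.
c3 is in that set, so it is an ancestor of c16.

Yes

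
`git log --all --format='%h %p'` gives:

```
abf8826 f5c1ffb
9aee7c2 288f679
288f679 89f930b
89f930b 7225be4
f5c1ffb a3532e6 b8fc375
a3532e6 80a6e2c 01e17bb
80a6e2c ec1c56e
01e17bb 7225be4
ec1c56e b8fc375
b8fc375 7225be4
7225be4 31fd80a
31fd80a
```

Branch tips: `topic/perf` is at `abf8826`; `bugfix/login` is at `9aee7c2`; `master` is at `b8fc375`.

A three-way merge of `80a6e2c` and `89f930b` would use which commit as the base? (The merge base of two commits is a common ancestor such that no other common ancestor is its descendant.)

Ancestors of 80a6e2c: {31fd80a, 7225be4, 80a6e2c, b8fc375, ec1c56e}.
Ancestors of 89f930b: {31fd80a, 7225be4, 89f930b}.
Common ancestors: {31fd80a, 7225be4}.
Among these, 7225be4 is not an ancestor of any other common ancestor — it is the merge base.

7225be4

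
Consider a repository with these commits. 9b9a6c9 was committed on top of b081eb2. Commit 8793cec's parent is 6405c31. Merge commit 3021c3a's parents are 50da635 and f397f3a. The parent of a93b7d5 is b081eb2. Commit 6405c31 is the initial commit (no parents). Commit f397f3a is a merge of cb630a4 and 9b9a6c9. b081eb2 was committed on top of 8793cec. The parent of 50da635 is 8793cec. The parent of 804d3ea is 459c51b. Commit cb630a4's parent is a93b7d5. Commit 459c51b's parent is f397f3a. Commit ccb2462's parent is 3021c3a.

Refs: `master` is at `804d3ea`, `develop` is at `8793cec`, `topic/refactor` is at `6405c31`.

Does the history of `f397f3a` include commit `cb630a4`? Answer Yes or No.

Yes

Ancestors of f397f3a (commits reachable by following parents): {6405c31, 8793cec, 9b9a6c9, a93b7d5, b081eb2, cb630a4, f397f3a}.
cb630a4 is in that set, so it is an ancestor of f397f3a.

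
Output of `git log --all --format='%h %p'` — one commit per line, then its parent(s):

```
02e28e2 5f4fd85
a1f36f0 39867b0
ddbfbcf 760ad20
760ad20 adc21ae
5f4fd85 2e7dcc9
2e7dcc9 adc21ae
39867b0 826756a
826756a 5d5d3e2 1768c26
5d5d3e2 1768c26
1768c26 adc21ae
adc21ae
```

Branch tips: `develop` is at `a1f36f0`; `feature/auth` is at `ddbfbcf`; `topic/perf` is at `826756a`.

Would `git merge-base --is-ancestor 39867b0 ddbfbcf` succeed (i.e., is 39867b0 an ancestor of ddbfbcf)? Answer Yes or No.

No

Ancestors of ddbfbcf: {760ad20, adc21ae, ddbfbcf}.
39867b0 is not in that set, so it is not an ancestor of ddbfbcf.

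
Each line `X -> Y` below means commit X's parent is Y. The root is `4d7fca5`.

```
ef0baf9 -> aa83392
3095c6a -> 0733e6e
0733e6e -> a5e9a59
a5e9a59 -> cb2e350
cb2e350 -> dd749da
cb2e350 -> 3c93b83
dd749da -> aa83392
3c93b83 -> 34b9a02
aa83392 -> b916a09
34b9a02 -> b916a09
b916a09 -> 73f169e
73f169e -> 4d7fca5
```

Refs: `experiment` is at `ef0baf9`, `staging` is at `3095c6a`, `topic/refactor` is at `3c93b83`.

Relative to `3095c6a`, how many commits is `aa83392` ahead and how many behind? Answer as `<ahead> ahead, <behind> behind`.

Reachable from aa83392: {4d7fca5, 73f169e, aa83392, b916a09}.
Reachable from 3095c6a: {0733e6e, 3095c6a, 34b9a02, 3c93b83, 4d7fca5, 73f169e, a5e9a59, aa83392, b916a09, cb2e350, dd749da}.
Only in aa83392's history (ahead): {} — 0.
Only in 3095c6a's history (behind): {0733e6e, 3095c6a, 34b9a02, 3c93b83, a5e9a59, cb2e350, dd749da} — 7.

0 ahead, 7 behind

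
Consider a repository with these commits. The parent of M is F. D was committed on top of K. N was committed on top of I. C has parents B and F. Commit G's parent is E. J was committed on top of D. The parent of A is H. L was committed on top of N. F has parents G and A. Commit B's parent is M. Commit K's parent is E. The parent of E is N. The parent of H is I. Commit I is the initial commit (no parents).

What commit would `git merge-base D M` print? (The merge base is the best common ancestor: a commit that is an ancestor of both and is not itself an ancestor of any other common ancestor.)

E

Ancestors of D: {D, E, I, K, N}.
Ancestors of M: {A, E, F, G, H, I, M, N}.
Common ancestors: {E, I, N}.
Among these, E is not an ancestor of any other common ancestor — it is the merge base.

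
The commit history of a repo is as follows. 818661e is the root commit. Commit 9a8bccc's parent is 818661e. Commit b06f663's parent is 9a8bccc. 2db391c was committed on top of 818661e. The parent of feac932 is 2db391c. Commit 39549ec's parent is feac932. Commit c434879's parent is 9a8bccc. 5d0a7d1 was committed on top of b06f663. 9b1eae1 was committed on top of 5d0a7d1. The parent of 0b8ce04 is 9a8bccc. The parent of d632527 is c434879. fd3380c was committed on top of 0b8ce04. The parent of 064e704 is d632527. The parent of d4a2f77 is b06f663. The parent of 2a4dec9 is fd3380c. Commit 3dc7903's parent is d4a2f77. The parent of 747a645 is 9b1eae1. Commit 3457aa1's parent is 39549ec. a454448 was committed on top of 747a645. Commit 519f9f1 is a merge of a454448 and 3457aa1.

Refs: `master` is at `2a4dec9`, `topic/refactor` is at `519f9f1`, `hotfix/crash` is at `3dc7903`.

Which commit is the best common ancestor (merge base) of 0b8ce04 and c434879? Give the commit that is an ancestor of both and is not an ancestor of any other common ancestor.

9a8bccc

Ancestors of 0b8ce04: {0b8ce04, 818661e, 9a8bccc}.
Ancestors of c434879: {818661e, 9a8bccc, c434879}.
Common ancestors: {818661e, 9a8bccc}.
Among these, 9a8bccc is not an ancestor of any other common ancestor — it is the merge base.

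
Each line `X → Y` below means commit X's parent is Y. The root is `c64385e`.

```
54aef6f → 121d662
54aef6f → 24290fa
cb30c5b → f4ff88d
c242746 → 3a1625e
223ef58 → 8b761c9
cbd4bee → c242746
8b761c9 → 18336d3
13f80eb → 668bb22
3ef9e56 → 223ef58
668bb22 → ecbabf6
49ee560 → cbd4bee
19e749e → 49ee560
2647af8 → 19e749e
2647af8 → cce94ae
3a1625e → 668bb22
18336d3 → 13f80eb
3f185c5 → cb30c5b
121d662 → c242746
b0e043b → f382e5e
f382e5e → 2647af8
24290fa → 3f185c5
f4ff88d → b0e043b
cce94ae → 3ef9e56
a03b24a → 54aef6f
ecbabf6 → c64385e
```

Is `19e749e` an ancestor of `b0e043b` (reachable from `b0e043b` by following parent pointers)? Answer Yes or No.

Yes

Ancestors of b0e043b (commits reachable by following parents): {13f80eb, 18336d3, 19e749e, 223ef58, 2647af8, 3a1625e, 3ef9e56, 49ee560, 668bb22, 8b761c9, b0e043b, c242746, c64385e, cbd4bee, cce94ae, ecbabf6, f382e5e}.
19e749e is in that set, so it is an ancestor of b0e043b.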